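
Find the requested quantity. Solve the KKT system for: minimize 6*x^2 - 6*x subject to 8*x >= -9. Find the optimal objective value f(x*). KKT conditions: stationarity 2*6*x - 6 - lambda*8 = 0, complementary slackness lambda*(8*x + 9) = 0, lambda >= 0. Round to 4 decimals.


Step 1: Try lambda = 0 (constraint inactive).
Stationarity: 2*6*x - 6 = 0
x* = 6/(2*6) = 0.5
Check constraint: 8*0.5 = 4.0 >= -9 -- satisfied.
Step 2: Compute optimal value.
f(x*) = 6*0.5^2 - 6*0.5 = -1.5


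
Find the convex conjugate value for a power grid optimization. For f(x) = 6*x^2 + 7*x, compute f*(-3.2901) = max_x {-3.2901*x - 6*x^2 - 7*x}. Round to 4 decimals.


f*(y) = sup_x {y*x - a*x^2 - b*x} = sup_x {(y-b)*x - a*x^2}
FOC: (y - b) - 2a*x = 0 => x* = (y - b)/(2a)
x* = (-3.2901 - 7)/(2*6) = -0.8575
f*(-3.2901) = (y-b)^2/(4a) = (-3.2901 - 7)^2/(4*6)
= 105.8862/24 = 4.4119


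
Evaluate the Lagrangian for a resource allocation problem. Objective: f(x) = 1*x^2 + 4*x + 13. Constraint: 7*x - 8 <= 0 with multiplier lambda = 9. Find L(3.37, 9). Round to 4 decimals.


Step 1: Evaluate f(x).
f(3.37) = 1*3.37^2 + 4*3.37 + 13 = 37.8369
Step 2: Evaluate g(x).
g(3.37) = 7*3.37 - 8 = 15.59
Step 3: Compute Lagrangian.
L = 37.8369 + 9*15.59 = 178.1469


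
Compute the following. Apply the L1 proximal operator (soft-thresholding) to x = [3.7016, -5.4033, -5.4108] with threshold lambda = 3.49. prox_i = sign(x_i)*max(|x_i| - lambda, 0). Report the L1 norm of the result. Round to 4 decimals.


Soft-thresholding with lambda = 3.49:
prox(3.7016) = sign(3.7016)*max(|3.7016| - 3.49, 0) = 0.2116
prox(-5.4033) = sign(-5.4033)*max(|-5.4033| - 3.49, 0) = -1.9133
prox(-5.4108) = sign(-5.4108)*max(|-5.4108| - 3.49, 0) = -1.9208
prox(x) = [0.2116, -1.9133, -1.9208]
||prox(x)||_1 = 0.2116 + 1.9133 + 1.9208 = 4.0457


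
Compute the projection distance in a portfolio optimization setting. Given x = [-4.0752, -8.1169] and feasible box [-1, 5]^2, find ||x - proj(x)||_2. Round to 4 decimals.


Project each component onto [-1, 5].
clip(-4.0752) = -1.0, clip(-8.1169) = -1.0
Projection = [-1.0, -1.0]
Squared diffs: [9.4569, 50.6503]
Distance = sqrt(60.1072) = 7.7529


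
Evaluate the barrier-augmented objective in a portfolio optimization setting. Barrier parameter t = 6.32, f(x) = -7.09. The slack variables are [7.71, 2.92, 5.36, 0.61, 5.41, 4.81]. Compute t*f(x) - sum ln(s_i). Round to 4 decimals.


Step 1: Compute log-barrier.
ln values: [2.0425, 1.0716, 1.679, -0.4943, 1.6882, 1.5707]
phi = -(2.0425 + 1.0716 + 1.679 - 0.4943 + 1.6882 + 1.5707) = -7.5577
Step 2: Compute augmented objective.
t*f(x) = 6.32*-7.09 = -44.8088
Total = -44.8088 - 7.5577 = -52.3665


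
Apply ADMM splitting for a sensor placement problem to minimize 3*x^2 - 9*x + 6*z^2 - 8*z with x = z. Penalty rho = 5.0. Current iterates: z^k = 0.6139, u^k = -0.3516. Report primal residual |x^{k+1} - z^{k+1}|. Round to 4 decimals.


ADMM iteration with rho = 5.0, z^k = 0.6139, u^k = -0.3516
Step 1: x-update.
Minimize 3*x^2 - 9*x + (5.0/2)*(x - 0.6139 - 0.3516)^2
FOC: (2*3 + 5.0)*x = 9 + 5.0*(0.6139 + 0.3516)
x^{k+1} = 1.257
Step 2: z-update.
Minimize 6*z^2 - 8*z + (5.0/2)*(1.257 - z - 0.3516)^2
FOC: (2*6 + 5.0)*z = 8 + 5.0*(1.257 - 0.3516)
z^{k+1} = 0.7369
Step 3: u-update.
u^{k+1} = -0.3516 + 1.257 - 0.7369 = 0.1685
Step 4: Primal residual = |1.257 - 0.7369| = 0.5201


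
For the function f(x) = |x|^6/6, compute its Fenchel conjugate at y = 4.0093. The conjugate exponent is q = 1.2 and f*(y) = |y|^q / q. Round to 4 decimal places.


The conjugate exponent q satisfies 1/p + 1/q = 1.
p = 6, so q = 6/(6 - 1) = 1.2
|y|^q = 4.0093^1.2 = 5.2928
f*(4.0093) = 5.2928 / 1.2 = 4.4106


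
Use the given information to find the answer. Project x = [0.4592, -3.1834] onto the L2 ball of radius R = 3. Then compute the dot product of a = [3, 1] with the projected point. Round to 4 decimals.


Step 1: Compute ||x|| (intermediates to 6 decimals).
||x|| = sqrt(0.4592^2 + (-3.1834)^2) = 3.216349
Step 2: Project.
Since ||x|| > R, scale = R/||x|| = 3/3.216349 = 0.932735, proj(x) = scale * x
proj(x) = [0.428312, -2.969269]
Step 3: Dot product.
a^T * proj(x) = 3*0.428312 + 1*(-2.969269) = -1.6843


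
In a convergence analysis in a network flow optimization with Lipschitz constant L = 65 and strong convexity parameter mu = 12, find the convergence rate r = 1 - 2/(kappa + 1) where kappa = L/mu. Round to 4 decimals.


Step 1: Compute the condition number.
kappa = L/mu = 65/12 = 5.4167
Step 2: Compute the convergence rate.
r = 1 - 2/(kappa + 1) = 1 - 2*mu/(L + mu) = (L - mu)/(L + mu) = 53/77 = 0.6883


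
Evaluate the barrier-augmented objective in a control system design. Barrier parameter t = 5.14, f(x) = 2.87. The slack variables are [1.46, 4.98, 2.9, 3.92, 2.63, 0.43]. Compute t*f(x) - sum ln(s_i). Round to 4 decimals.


Step 1: Compute log-barrier.
ln values: [0.3784, 1.6054, 1.0647, 1.3661, 0.967, -0.844]
phi = -(0.3784 + 1.6054 + 1.0647 + 1.3661 + 0.967 - 0.844) = -4.5377
Step 2: Compute augmented objective.
t*f(x) = 5.14*2.87 = 14.7518
Total = 14.7518 - 4.5377 = 10.2141


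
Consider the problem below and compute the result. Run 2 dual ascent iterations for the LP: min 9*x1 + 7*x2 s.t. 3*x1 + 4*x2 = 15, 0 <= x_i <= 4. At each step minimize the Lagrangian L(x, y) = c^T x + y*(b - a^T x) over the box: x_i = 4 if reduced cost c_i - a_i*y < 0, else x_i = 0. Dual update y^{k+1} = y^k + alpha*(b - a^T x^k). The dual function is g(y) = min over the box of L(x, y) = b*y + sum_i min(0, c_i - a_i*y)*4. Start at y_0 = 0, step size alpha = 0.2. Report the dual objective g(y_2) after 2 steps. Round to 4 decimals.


Dual ascent for LP: min 9*x1 + 7*x2, 3*x1 + 4*x2 = 15, 0 <= x_i <= 4
Step 1: y^k = 0.0, reduced costs: (9.0, 7.0)
  x^k = (0.0, 0.0), subgradient = b - a^T x = 15.0
  y^{k+1} = 0.0 + 0.2*15.0 = 3.0
Step 2: y^k = 3.0, reduced costs: (0.0, -5.0)
  x^k = (0.0, 4.0), subgradient = b - a^T x = -1.0
  y^{k+1} = 3.0 + 0.2*-1.0 = 2.8
Dual objective at y_2 = 2.8: reduced costs (0.6, -4.2), box minimizer x = (0.0, 4.0)
g(y_2) = b*y + (c1 - a1*y)*x1 + (c2 - a2*y)*x2 = 15*2.8 + 0.6*0.0 + (-4.2)*4.0 = 42.0 + 0.0 - 16.8 = 25.2


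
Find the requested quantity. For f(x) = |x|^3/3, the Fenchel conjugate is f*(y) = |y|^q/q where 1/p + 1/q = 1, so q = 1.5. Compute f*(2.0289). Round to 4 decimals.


The conjugate exponent q satisfies 1/p + 1/q = 1.
p = 3, so q = 3/(3 - 1) = 1.5
|y|^q = 2.0289^1.5 = 2.89
f*(2.0289) = 2.89 / 1.5 = 1.9266


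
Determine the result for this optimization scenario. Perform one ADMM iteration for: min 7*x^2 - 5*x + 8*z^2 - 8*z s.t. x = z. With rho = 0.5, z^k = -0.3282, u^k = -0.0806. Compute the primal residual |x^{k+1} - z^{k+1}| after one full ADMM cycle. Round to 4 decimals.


ADMM iteration with rho = 0.5, z^k = -0.3282, u^k = -0.0806
Step 1: x-update.
Minimize 7*x^2 - 5*x + (0.5/2)*(x + 0.3282 - 0.0806)^2
FOC: (2*7 + 0.5)*x = 5 + 0.5*(-0.3282 + 0.0806)
x^{k+1} = 0.3363
Step 2: z-update.
Minimize 8*z^2 - 8*z + (0.5/2)*(0.3363 - z - 0.0806)^2
FOC: (2*8 + 0.5)*z = 8 + 0.5*(0.3363 - 0.0806)
z^{k+1} = 0.4926
Step 3: u-update.
u^{k+1} = -0.0806 + 0.3363 - 0.4926 = -0.2369
Step 4: Primal residual = |0.3363 - 0.4926| = 0.1563


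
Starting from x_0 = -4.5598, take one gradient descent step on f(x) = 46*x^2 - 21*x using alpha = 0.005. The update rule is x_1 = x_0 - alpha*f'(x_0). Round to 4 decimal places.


We compute the gradient at x_0 and apply the update.
f'(x) = 92*x - 21
f'(-4.5598) = 92*-4.5598 - 21 = -440.5016
x_1 = -4.5598 - 0.005*-440.5016 = -2.3573


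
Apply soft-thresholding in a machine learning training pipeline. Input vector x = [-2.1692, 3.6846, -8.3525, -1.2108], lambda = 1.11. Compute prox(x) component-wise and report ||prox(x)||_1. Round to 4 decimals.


Soft-thresholding with lambda = 1.11:
prox(-2.1692) = sign(-2.1692)*max(|-2.1692| - 1.11, 0) = -1.0592
prox(3.6846) = sign(3.6846)*max(|3.6846| - 1.11, 0) = 2.5746
prox(-8.3525) = sign(-8.3525)*max(|-8.3525| - 1.11, 0) = -7.2425
prox(-1.2108) = sign(-1.2108)*max(|-1.2108| - 1.11, 0) = -0.1008
prox(x) = [-1.0592, 2.5746, -7.2425, -0.1008]
||prox(x)||_1 = 1.0592 + 2.5746 + 7.2425 + 0.1008 = 10.9771


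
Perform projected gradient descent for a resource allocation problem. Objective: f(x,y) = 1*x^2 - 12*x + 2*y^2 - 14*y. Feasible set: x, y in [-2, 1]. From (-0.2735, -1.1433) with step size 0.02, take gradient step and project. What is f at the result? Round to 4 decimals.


Step 1: Compute gradient at (-0.2735, -1.1433).
grad_x = 2*1*-0.2735 - 12 = -12.547
grad_y = 2*2*-1.1433 - 14 = -18.5732
Step 2: Gradient step.
x_raw = -0.2735 - 0.02*-12.547 = -0.0226
y_raw = -1.1433 - 0.02*-18.5732 = -0.7718
Step 3: Project onto [-2, 1].
x_proj = clip(-0.0226) = -0.0226
y_proj = clip(-0.7718) = -0.7718
Step 4: Evaluate f.
f(-0.0226, -0.7718) = 12.2684


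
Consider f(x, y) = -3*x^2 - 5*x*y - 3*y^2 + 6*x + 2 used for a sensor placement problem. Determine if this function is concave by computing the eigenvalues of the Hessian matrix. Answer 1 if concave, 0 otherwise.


The Hessian of f(x,y) = -3*x^2 - 5*x*y - 3*y^2 + 6*x + 2 is:
H = [[-6, -5], [-5, -6]]
Trace = -6 - 6 = -12
Determinant = -6*-6 - (-5)^2 = 11
Discriminant = (-12)^2 - 4*11 = 100.0
Eigenvalues: lambda_1 = -11.0, lambda_2 = -1.0
The function is concave.

1


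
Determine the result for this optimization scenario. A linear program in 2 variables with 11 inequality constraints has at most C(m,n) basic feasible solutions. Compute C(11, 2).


Each vertex corresponds to some choice of n active constraints out of m, so the number of vertices is at most C(m, n) = m! / (n!(m-n)!).
m = 11, n = 2
Numerator: 11 * 10
Denominator: 2! = 2
C(11, 2) = 55


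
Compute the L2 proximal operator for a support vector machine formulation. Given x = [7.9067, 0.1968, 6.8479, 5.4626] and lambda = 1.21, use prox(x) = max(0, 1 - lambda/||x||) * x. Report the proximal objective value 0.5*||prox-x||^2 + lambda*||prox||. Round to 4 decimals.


Step 1: Compute ||x||.
||x|| = 11.802
Step 2: Compute scaling factor.
scale = max(0, 1 - 1.21/11.802) = 0.8975
Step 3: prox(x) = [7.0961, 0.1766, 6.1458, 4.9025]
||prox(x)|| = 10.592
Step 4: Proximal objective.
0.5*||prox-x||^2 = 0.7321
lambda*||prox|| = 12.8163
Total = 13.5484


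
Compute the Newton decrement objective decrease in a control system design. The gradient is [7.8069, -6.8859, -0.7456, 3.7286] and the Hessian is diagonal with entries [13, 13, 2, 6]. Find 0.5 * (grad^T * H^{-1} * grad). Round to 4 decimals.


Step 1: H is diagonal, so H^(-1) * g = [0.6005, -0.5297, -0.3728, 0.6214].
Step 2: g^T H^(-1) g = sum_i g_i^2 / H_ii
  = (7.8069)^2/13 + (-6.8859)^2/13 + (-0.7456)^2/2 + (3.7286)^2/6
  = 4.6883 + 3.6474 + 0.278 + 2.3171 = 10.9307
Step 3: Objective decrease = 0.5 * g^T H^(-1) g = 5.4653


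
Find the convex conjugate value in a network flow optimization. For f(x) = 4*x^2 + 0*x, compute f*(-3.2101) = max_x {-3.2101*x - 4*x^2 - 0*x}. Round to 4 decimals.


f*(y) = sup_x {y*x - a*x^2 - b*x} = sup_x {(y-b)*x - a*x^2}
FOC: (y - b) - 2a*x = 0 => x* = (y - b)/(2a)
x* = (-3.2101 - 0)/(2*4) = -0.4013
f*(-3.2101) = (y-b)^2/(4a) = (-3.2101 - 0)^2/(4*4)
= 10.3047/16 = 0.644


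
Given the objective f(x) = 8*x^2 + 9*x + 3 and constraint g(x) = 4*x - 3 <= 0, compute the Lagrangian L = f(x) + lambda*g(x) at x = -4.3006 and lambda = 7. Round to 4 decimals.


Step 1: Evaluate f(x).
f(-4.3006) = 8*(-4.3006)^2 + 9*(-4.3006) + 3 = 112.2559
Step 2: Evaluate g(x).
g(-4.3006) = 4*-4.3006 - 3 = -20.2024
Step 3: Compute Lagrangian.
L = 112.2559 + 7*-20.2024 = -29.1609


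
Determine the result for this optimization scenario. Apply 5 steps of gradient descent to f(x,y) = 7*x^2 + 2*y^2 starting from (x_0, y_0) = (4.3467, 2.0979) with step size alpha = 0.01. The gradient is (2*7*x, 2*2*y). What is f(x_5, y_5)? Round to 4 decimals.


Gradient descent on f(x,y) = 7*x^2 + 2*y^2.
Starting point: (4.3467, 2.0979), alpha = 0.01
Step 1: grad_x = 2*7*4.3467 = 60.8538, grad_y = 2*2*2.0979 = 8.3916
  x_1 = 4.3467 - 0.01*60.8538 = 3.7382
  y_1 = 2.0979 - 0.01*8.3916 = 2.014
Step 2: grad_x = 2*7*3.7382 = 52.3343, grad_y = 2*2*2.014 = 8.0559
  x_2 = 3.7382 - 0.01*52.3343 = 3.2148
  y_2 = 2.014 - 0.01*8.0559 = 1.9334
Step 3: grad_x = 2*7*3.2148 = 45.0075, grad_y = 2*2*1.9334 = 7.7337
  x_3 = 3.2148 - 0.01*45.0075 = 2.7647
  y_3 = 1.9334 - 0.01*7.7337 = 1.8561
Step 4: grad_x = 2*7*2.7647 = 38.7064, grad_y = 2*2*1.8561 = 7.4244
  x_4 = 2.7647 - 0.01*38.7064 = 2.3777
  y_4 = 1.8561 - 0.01*7.4244 = 1.7818
Step 5: grad_x = 2*7*2.3777 = 33.2875, grad_y = 2*2*1.7818 = 7.1274
  x_5 = 2.3777 - 0.01*33.2875 = 2.0448
  y_5 = 1.7818 - 0.01*7.1274 = 1.7106
f(2.0448, 1.7106) = 7*2.0448^2 + 2*1.7106^2 = 35.1207


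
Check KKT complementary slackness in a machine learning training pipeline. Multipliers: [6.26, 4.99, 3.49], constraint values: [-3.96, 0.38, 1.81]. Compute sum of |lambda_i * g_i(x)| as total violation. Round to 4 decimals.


KKT complementary slackness check:
lambda_1 * g_1 = 6.26 * -3.96 = -24.7896
lambda_2 * g_2 = 4.99 * 0.38 = 1.8962
lambda_3 * g_3 = 3.49 * 1.81 = 6.3169
Total violation = 24.7896 + 1.8962 + 6.3169 = 33.0027


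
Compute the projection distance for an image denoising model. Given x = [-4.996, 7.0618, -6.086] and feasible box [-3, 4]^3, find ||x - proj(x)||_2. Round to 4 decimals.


Project each component onto [-3, 4].
clip(-4.996) = -3.0, clip(7.0618) = 4.0, clip(-6.086) = -3.0
Projection = [-3.0, 4.0, -3.0]
Squared diffs: [3.984, 9.3746, 9.5234]
Distance = sqrt(22.882) = 4.7835


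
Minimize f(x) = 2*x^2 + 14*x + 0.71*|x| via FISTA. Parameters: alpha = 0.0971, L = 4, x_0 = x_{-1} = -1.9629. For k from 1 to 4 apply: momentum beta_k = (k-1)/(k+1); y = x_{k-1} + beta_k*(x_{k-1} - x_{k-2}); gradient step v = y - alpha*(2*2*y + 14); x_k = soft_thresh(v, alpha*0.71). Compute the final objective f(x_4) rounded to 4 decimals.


FISTA on f(x) = 2*x^2 + 14*x + 0.71*|x|
L = 4, alpha = 0.0971
Iteration 1: beta = 0.0, y = -1.9629 + 0.0*(-1.9629 + 1.9629) = -1.9629
  grad(y) = 6.1484, v = y - alpha*grad = -2.5599
  prox(v) = soft_thresh(-2.5599, 0.0689) = -2.491
Iteration 2: beta = 0.3333, y = -2.491 + 0.3333*(-2.491 + 1.9629) = -2.667
  grad(y) = 3.332, v = y - alpha*grad = -2.9905
  prox(v) = soft_thresh(-2.9905, 0.0689) = -2.9216
Iteration 3: beta = 0.5, y = -2.9216 + 0.5*(-2.9216 + 2.491) = -3.1369
  grad(y) = 1.4524, v = y - alpha*grad = -3.2779
  prox(v) = soft_thresh(-3.2779, 0.0689) = -3.209
Iteration 4: beta = 0.6, y = -3.209 + 0.6*(-3.209 + 2.9216) = -3.3814
  grad(y) = 0.4743, v = y - alpha*grad = -3.4275
  prox(v) = soft_thresh(-3.4275, 0.0689) = -3.3585
f(x_4) = 2*(-3.3585)^2 + 14*(-3.3585) + 0.71*|-3.3585| = -22.0754


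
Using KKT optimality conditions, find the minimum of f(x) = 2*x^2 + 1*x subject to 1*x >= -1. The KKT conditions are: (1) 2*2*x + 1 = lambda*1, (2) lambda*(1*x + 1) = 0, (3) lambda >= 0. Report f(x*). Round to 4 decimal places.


Step 1: Try lambda = 0 (constraint inactive).
Stationarity: 2*2*x + 1 = 0
x* = -1/(2*2) = -0.25
Check constraint: 1*-0.25 = -0.25 >= -1 -- satisfied.
Step 2: Compute optimal value.
f(x*) = 2*(-0.25)^2 + 1*(-0.25) = -0.125


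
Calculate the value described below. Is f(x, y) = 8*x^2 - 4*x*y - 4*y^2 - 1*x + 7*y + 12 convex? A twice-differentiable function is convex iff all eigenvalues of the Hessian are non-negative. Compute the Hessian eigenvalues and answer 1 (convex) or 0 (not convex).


The Hessian of f(x,y) = 8*x^2 - 4*x*y - 4*y^2 - 1*x + 7*y + 12 is:
H = [[16, -4], [-4, -8]]
Trace = 16 - 8 = 8
Determinant = 16*-8 - (-4)^2 = -144
Discriminant = (8)^2 - 4*-144 = 640.0
Eigenvalues: lambda_1 = -8.6491, lambda_2 = 16.6491
The function is not convex.

0


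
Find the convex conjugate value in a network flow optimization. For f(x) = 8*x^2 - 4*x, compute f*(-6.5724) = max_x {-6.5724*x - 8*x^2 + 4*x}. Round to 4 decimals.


f*(y) = sup_x {y*x - a*x^2 - b*x} = sup_x {(y-b)*x - a*x^2}
FOC: (y - b) - 2a*x = 0 => x* = (y - b)/(2a)
x* = (-6.5724 + 4)/(2*8) = -0.1608
f*(-6.5724) = (y-b)^2/(4a) = (-6.5724 + 4)^2/(4*8)
= 6.6172/32 = 0.2068


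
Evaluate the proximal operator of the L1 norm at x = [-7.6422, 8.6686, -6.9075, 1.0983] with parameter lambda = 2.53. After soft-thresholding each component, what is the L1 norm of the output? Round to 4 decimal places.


Soft-thresholding with lambda = 2.53:
prox(-7.6422) = sign(-7.6422)*max(|-7.6422| - 2.53, 0) = -5.1122
prox(8.6686) = sign(8.6686)*max(|8.6686| - 2.53, 0) = 6.1386
prox(-6.9075) = sign(-6.9075)*max(|-6.9075| - 2.53, 0) = -4.3775
prox(1.0983) = sign(1.0983)*max(|1.0983| - 2.53, 0) = 0.0
prox(x) = [-5.1122, 6.1386, -4.3775, 0.0]
||prox(x)||_1 = 5.1122 + 6.1386 + 4.3775 + 0.0 = 15.6283


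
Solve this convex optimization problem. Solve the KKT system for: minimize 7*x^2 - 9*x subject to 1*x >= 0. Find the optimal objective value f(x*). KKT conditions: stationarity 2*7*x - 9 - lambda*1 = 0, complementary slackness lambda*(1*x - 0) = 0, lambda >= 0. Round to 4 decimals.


Step 1: Try lambda = 0 (constraint inactive).
Stationarity: 2*7*x - 9 = 0
x* = 9/(2*7) = 9/14 = 0.6429 (rounded; the exact value 9/14 is used below)
Check constraint: 1*0.6429 = 0.6429 >= 0 -- satisfied.
Step 2: Compute optimal value.
f(x*) = 7*(9/14)^2 - 9*(9/14) = -2.8929


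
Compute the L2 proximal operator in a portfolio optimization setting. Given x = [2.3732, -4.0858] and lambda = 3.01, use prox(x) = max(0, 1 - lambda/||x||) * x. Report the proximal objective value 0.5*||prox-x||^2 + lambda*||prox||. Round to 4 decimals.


Step 1: Compute ||x||.
||x|| = 4.725
Step 2: Compute scaling factor.
scale = max(0, 1 - 3.01/4.725) = 0.363
Step 3: prox(x) = [0.8614, -1.483]
||prox(x)|| = 1.715
Step 4: Proximal objective.
0.5*||prox-x||^2 = 4.5301
lambda*||prox|| = 5.1622
Total = 9.6923


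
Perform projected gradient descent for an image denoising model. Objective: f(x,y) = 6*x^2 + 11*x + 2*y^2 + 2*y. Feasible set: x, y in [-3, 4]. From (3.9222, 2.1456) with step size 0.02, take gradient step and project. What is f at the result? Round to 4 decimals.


Step 1: Compute gradient at (3.9222, 2.1456).
grad_x = 2*6*3.9222 + 11 = 58.0664
grad_y = 2*2*2.1456 + 2 = 10.5824
Step 2: Gradient step.
x_raw = 3.9222 - 0.02*58.0664 = 2.7609
y_raw = 2.1456 - 0.02*10.5824 = 1.934
Step 3: Project onto [-3, 4].
x_proj = clip(2.7609) = 2.7609
y_proj = clip(1.934) = 1.934
Step 4: Evaluate f.
f(2.7609, 1.934) = 87.4523


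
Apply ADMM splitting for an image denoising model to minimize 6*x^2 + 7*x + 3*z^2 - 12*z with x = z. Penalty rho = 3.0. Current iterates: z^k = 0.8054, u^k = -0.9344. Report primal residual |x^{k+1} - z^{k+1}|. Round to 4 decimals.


ADMM iteration with rho = 3.0, z^k = 0.8054, u^k = -0.9344
Step 1: x-update.
Minimize 6*x^2 + 7*x + (3.0/2)*(x - 0.8054 - 0.9344)^2
FOC: (2*6 + 3.0)*x = -7 + 3.0*(0.8054 + 0.9344)
x^{k+1} = -0.1187
Step 2: z-update.
Minimize 3*z^2 - 12*z + (3.0/2)*(-0.1187 - z - 0.9344)^2
FOC: (2*3 + 3.0)*z = 12 + 3.0*(-0.1187 - 0.9344)
z^{k+1} = 0.9823
Step 3: u-update.
u^{k+1} = -0.9344 - 0.1187 - 0.9823 = -2.0354
Step 4: Primal residual = |-0.1187 - 0.9823| = 1.101


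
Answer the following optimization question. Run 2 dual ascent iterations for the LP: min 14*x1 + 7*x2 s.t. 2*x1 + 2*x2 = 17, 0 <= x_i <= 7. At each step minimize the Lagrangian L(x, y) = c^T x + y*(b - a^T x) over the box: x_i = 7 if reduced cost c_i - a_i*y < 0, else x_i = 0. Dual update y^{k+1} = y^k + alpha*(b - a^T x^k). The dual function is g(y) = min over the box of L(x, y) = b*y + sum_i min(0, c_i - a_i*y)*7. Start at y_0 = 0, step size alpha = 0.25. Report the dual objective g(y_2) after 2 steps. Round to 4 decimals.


Dual ascent for LP: min 14*x1 + 7*x2, 2*x1 + 2*x2 = 17, 0 <= x_i <= 7
Step 1: y^k = 0.0, reduced costs: (14.0, 7.0)
  x^k = (0.0, 0.0), subgradient = b - a^T x = 17.0
  y^{k+1} = 0.0 + 0.25*17.0 = 4.25
Step 2: y^k = 4.25, reduced costs: (5.5, -1.5)
  x^k = (0.0, 7.0), subgradient = b - a^T x = 3.0
  y^{k+1} = 4.25 + 0.25*3.0 = 5.0
Dual objective at y_2 = 5.0: reduced costs (4.0, -3.0), box minimizer x = (0.0, 7.0)
g(y_2) = b*y + (c1 - a1*y)*x1 + (c2 - a2*y)*x2 = 17*5.0 + 4.0*0.0 + (-3.0)*7.0 = 85.0 + 0.0 - 21.0 = 64.0


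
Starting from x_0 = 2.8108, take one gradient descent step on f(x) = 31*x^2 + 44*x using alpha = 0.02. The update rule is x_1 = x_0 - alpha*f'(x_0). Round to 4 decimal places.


We compute the gradient at x_0 and apply the update.
f'(x) = 62*x + 44
f'(2.8108) = 62*2.8108 + 44 = 218.2696
x_1 = 2.8108 - 0.02*218.2696 = -1.5546


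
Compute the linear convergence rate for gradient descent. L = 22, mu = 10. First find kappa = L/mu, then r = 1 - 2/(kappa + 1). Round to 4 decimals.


Step 1: Compute the condition number.
kappa = L/mu = 22/10 = 2.2
Step 2: Compute the convergence rate.
r = 1 - 2/(kappa + 1) = 1 - 2*mu/(L + mu) = (L - mu)/(L + mu) = 12/32 = 0.375


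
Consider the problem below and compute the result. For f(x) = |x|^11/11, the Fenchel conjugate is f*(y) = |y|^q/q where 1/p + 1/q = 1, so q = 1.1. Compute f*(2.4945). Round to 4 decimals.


The conjugate exponent q satisfies 1/p + 1/q = 1.
p = 11, so q = 11/(11 - 1) = 1.1
|y|^q = 2.4945^1.1 = 2.7333
f*(2.4945) = 2.7333 / 1.1 = 2.4848


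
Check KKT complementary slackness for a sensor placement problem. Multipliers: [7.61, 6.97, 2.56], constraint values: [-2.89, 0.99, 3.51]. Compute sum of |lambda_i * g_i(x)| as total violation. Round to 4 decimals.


KKT complementary slackness check:
lambda_1 * g_1 = 7.61 * -2.89 = -21.9929
lambda_2 * g_2 = 6.97 * 0.99 = 6.9003
lambda_3 * g_3 = 2.56 * 3.51 = 8.9856
Total violation = 21.9929 + 6.9003 + 8.9856 = 37.8788


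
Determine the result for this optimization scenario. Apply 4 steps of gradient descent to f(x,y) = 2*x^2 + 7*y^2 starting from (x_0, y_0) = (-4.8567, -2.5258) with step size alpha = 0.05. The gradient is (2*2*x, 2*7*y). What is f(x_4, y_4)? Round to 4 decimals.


Gradient descent on f(x,y) = 2*x^2 + 7*y^2.
Starting point: (-4.8567, -2.5258), alpha = 0.05
Step 1: grad_x = 2*2*-4.8567 = -19.4268, grad_y = 2*7*-2.5258 = -35.3612
  x_1 = -4.8567 - 0.05*-19.4268 = -3.8854
  y_1 = -2.5258 - 0.05*-35.3612 = -0.7577
Step 2: grad_x = 2*2*-3.8854 = -15.5414, grad_y = 2*7*-0.7577 = -10.6084
  x_2 = -3.8854 - 0.05*-15.5414 = -3.1083
  y_2 = -0.7577 - 0.05*-10.6084 = -0.2273
Step 3: grad_x = 2*2*-3.1083 = -12.4332, grad_y = 2*7*-0.2273 = -3.1825
  x_3 = -3.1083 - 0.05*-12.4332 = -2.4866
  y_3 = -0.2273 - 0.05*-3.1825 = -0.0682
Step 4: grad_x = 2*2*-2.4866 = -9.9465, grad_y = 2*7*-0.0682 = -0.9548
  x_4 = -2.4866 - 0.05*-9.9465 = -1.9893
  y_4 = -0.0682 - 0.05*-0.9548 = -0.0205
f(-1.9893, -0.0205) = 2*(-1.9893)^2 + 7*(-0.0205)^2 = 7.9176


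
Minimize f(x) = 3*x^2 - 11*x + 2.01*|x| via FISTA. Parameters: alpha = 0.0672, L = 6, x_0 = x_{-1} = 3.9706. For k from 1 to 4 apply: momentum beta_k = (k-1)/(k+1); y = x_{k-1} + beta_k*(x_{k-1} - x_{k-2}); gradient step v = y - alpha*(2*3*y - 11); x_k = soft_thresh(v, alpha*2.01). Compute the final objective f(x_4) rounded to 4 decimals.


FISTA on f(x) = 3*x^2 - 11*x + 2.01*|x|
L = 6, alpha = 0.0672
Iteration 1: beta = 0.0, y = 3.9706 + 0.0*(3.9706 - 3.9706) = 3.9706
  grad(y) = 12.8236, v = y - alpha*grad = 3.1089
  prox(v) = soft_thresh(3.1089, 0.1351) = 2.9738
Iteration 2: beta = 0.3333, y = 2.9738 + 0.3333*(2.9738 - 3.9706) = 2.6415
  grad(y) = 4.8491, v = y - alpha*grad = 2.3157
  prox(v) = soft_thresh(2.3157, 0.1351) = 2.1806
Iteration 3: beta = 0.5, y = 2.1806 + 0.5*(2.1806 - 2.9738) = 1.784
  grad(y) = -0.2961, v = y - alpha*grad = 1.8039
  prox(v) = soft_thresh(1.8039, 0.1351) = 1.6688
Iteration 4: beta = 0.6, y = 1.6688 + 0.6*(1.6688 - 2.1806) = 1.3617
  grad(y) = -2.8295, v = y - alpha*grad = 1.5519
  prox(v) = soft_thresh(1.5519, 0.1351) = 1.4168
f(x_4) = 3*1.4168^2 - 11*1.4168 + 2.01*|1.4168| = -6.7151


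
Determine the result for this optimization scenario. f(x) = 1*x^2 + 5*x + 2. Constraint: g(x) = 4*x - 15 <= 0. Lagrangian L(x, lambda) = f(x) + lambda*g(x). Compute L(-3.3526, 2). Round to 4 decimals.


Step 1: Evaluate f(x).
f(-3.3526) = 1*(-3.3526)^2 + 5*(-3.3526) + 2 = -3.5231
Step 2: Evaluate g(x).
g(-3.3526) = 4*-3.3526 - 15 = -28.4104
Step 3: Compute Lagrangian.
L = -3.5231 + 2*-28.4104 = -60.3439


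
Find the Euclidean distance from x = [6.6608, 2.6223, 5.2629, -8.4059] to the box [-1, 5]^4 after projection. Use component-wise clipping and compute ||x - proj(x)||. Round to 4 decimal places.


Project each component onto [-1, 5].
clip(6.6608) = 5.0, clip(2.6223) = 2.6223, clip(5.2629) = 5.0, clip(-8.4059) = -1.0
Projection = [5.0, 2.6223, 5.0, -1.0]
Squared diffs: [2.7583, 0.0, 0.0691, 54.8474]
Distance = sqrt(57.6748) = 7.5944


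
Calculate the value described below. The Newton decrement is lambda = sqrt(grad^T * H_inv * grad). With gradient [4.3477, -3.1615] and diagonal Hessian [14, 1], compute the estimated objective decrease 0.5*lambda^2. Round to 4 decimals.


Step 1: H is diagonal, so H^(-1) * g = [0.3106, -3.1615].
Step 2: g^T H^(-1) g = sum_i g_i^2 / H_ii
  = (4.3477)^2/14 + (-3.1615)^2/1
  = 1.3502 + 9.9951 = 11.3453
Step 3: Objective decrease = 0.5 * g^T H^(-1) g = 5.6726


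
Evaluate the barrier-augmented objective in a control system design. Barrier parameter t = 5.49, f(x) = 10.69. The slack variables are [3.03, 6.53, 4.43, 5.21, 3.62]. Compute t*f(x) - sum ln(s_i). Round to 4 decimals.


Step 1: Compute log-barrier.
ln values: [1.1086, 1.8764, 1.4884, 1.6506, 1.2865]
phi = -(1.1086 + 1.8764 + 1.4884 + 1.6506 + 1.2865) = -7.4104
Step 2: Compute augmented objective.
t*f(x) = 5.49*10.69 = 58.6881
Total = 58.6881 - 7.4104 = 51.2777


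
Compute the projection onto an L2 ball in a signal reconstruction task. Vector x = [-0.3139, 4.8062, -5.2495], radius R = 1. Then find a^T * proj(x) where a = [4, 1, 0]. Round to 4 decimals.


Step 1: Compute ||x|| (intermediates to 6 decimals).
||x|| = sqrt((-0.3139)^2 + 4.8062^2 + (-5.2495)^2) = 7.124278
Step 2: Project.
Since ||x|| > R, scale = R/||x|| = 1/7.124278 = 0.140365, proj(x) = scale * x
proj(x) = [-0.044061, 0.674622, -0.736846]
Step 3: Dot product.
a^T * proj(x) = 4*(-0.044061) + 1*0.674622 + 0*(-0.736846) = 0.4984


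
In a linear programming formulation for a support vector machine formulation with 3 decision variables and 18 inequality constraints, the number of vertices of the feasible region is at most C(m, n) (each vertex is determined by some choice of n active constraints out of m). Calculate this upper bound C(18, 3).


Each vertex corresponds to some choice of n active constraints out of m, so the number of vertices is at most C(m, n) = m! / (n!(m-n)!).
m = 18, n = 3
Numerator: 18 * 17 * 16
Denominator: 3! = 6
C(18, 3) = 816


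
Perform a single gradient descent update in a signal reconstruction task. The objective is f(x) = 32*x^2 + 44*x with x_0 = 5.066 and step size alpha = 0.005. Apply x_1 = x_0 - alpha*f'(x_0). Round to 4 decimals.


We compute the gradient at x_0 and apply the update.
f'(x) = 64*x + 44
f'(5.066) = 64*5.066 + 44 = 368.224
x_1 = 5.066 - 0.005*368.224 = 3.2249


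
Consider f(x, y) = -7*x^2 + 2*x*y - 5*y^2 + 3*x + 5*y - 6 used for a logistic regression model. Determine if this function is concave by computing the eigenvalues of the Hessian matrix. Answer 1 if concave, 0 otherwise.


The Hessian of f(x,y) = -7*x^2 + 2*x*y - 5*y^2 + 3*x + 5*y - 6 is:
H = [[-14, 2], [2, -10]]
Trace = -14 - 10 = -24
Determinant = -14*-10 - (2)^2 = 136
Discriminant = (-24)^2 - 4*136 = 32.0
Eigenvalues: lambda_1 = -14.8284, lambda_2 = -9.1716
The function is concave.

1


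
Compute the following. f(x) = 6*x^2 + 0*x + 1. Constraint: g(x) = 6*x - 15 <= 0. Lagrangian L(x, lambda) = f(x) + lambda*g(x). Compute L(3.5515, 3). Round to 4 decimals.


Step 1: Evaluate f(x).
f(3.5515) = 6*3.5515^2 + 0*3.5515 + 1 = 76.6789
Step 2: Evaluate g(x).
g(3.5515) = 6*3.5515 - 15 = 6.309
Step 3: Compute Lagrangian.
L = 76.6789 + 3*6.309 = 95.6059


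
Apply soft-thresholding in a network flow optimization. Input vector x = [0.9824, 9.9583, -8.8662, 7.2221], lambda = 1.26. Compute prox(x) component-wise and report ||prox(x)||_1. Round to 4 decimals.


Soft-thresholding with lambda = 1.26:
prox(0.9824) = sign(0.9824)*max(|0.9824| - 1.26, 0) = 0.0
prox(9.9583) = sign(9.9583)*max(|9.9583| - 1.26, 0) = 8.6983
prox(-8.8662) = sign(-8.8662)*max(|-8.8662| - 1.26, 0) = -7.6062
prox(7.2221) = sign(7.2221)*max(|7.2221| - 1.26, 0) = 5.9621
prox(x) = [0.0, 8.6983, -7.6062, 5.9621]
||prox(x)||_1 = 0.0 + 8.6983 + 7.6062 + 5.9621 = 22.2666


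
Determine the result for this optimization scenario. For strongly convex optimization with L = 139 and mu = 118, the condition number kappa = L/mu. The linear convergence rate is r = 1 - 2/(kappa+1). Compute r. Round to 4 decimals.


Step 1: Compute the condition number.
kappa = L/mu = 139/118 = 1.178
Step 2: Compute the convergence rate.
r = 1 - 2/(kappa + 1) = 1 - 2*mu/(L + mu) = (L - mu)/(L + mu) = 21/257 = 0.0817


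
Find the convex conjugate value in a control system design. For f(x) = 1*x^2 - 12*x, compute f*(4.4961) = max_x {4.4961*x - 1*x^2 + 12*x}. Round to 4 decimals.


f*(y) = sup_x {y*x - a*x^2 - b*x} = sup_x {(y-b)*x - a*x^2}
FOC: (y - b) - 2a*x = 0 => x* = (y - b)/(2a)
x* = (4.4961 + 12)/(2*1) = 8.2481
f*(4.4961) = (y-b)^2/(4a) = (4.4961 + 12)^2/(4*1)
= 272.1213/4 = 68.0303


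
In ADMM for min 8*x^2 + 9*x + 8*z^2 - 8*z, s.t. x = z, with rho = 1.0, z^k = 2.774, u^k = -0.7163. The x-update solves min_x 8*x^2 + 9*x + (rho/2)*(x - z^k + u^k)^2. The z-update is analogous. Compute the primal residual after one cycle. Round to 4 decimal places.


ADMM iteration with rho = 1.0, z^k = 2.774, u^k = -0.7163
Step 1: x-update.
Minimize 8*x^2 + 9*x + (1.0/2)*(x - 2.774 - 0.7163)^2
FOC: (2*8 + 1.0)*x = -9 + 1.0*(2.774 + 0.7163)
x^{k+1} = -0.3241
Step 2: z-update.
Minimize 8*z^2 - 8*z + (1.0/2)*(-0.3241 - z - 0.7163)^2
FOC: (2*8 + 1.0)*z = 8 + 1.0*(-0.3241 - 0.7163)
z^{k+1} = 0.4094
Step 3: u-update.
u^{k+1} = -0.7163 - 0.3241 - 0.4094 = -1.4498
Step 4: Primal residual = |-0.3241 - 0.4094| = 0.7335


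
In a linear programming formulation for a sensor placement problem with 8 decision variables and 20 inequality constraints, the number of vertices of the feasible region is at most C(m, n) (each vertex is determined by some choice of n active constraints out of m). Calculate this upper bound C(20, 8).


Each vertex corresponds to some choice of n active constraints out of m, so the number of vertices is at most C(m, n) = m! / (n!(m-n)!).
m = 20, n = 8
Numerator: 20 * 19 * 18 * 17 * 16 * 15 * 14 * 13
Denominator: 8! = 40320
C(20, 8) = 125970


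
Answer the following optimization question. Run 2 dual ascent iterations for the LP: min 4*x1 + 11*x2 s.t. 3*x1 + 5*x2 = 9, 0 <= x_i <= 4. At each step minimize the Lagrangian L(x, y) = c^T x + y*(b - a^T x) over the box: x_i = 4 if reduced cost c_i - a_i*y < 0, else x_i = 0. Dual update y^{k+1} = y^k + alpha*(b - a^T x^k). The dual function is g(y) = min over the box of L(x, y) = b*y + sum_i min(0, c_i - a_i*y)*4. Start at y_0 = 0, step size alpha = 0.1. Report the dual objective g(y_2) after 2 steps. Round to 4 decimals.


Dual ascent for LP: min 4*x1 + 11*x2, 3*x1 + 5*x2 = 9, 0 <= x_i <= 4
Step 1: y^k = 0.0, reduced costs: (4.0, 11.0)
  x^k = (0.0, 0.0), subgradient = b - a^T x = 9.0
  y^{k+1} = 0.0 + 0.1*9.0 = 0.9
Step 2: y^k = 0.9, reduced costs: (1.3, 6.5)
  x^k = (0.0, 0.0), subgradient = b - a^T x = 9.0
  y^{k+1} = 0.9 + 0.1*9.0 = 1.8
Dual objective at y_2 = 1.8: reduced costs (-1.4, 2.0), box minimizer x = (4.0, 0.0)
g(y_2) = b*y + (c1 - a1*y)*x1 + (c2 - a2*y)*x2 = 9*1.8 + (-1.4)*4.0 + 2.0*0.0 = 16.2 - 5.6 + 0.0 = 10.6


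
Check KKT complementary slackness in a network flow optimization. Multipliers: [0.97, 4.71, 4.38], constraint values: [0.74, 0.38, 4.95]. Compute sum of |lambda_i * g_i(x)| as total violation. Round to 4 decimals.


KKT complementary slackness check:
lambda_1 * g_1 = 0.97 * 0.74 = 0.7178
lambda_2 * g_2 = 4.71 * 0.38 = 1.7898
lambda_3 * g_3 = 4.38 * 4.95 = 21.681
Total violation = 0.7178 + 1.7898 + 21.681 = 24.1886


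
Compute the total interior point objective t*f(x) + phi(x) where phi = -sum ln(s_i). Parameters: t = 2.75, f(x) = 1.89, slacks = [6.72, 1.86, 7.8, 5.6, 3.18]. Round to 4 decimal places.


Step 1: Compute log-barrier.
ln values: [1.9051, 0.6206, 2.0541, 1.7228, 1.1569]
phi = -(1.9051 + 0.6206 + 2.0541 + 1.7228 + 1.1569) = -7.4594
Step 2: Compute augmented objective.
t*f(x) = 2.75*1.89 = 5.1975
Total = 5.1975 - 7.4594 = -2.2619


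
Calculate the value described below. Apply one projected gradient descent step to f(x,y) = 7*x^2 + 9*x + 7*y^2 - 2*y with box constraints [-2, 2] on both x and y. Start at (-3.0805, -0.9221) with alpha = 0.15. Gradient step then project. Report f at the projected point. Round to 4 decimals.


Step 1: Compute gradient at (-3.0805, -0.9221).
grad_x = 2*7*-3.0805 + 9 = -34.127
grad_y = 2*7*-0.9221 - 2 = -14.9094
Step 2: Gradient step.
x_raw = -3.0805 - 0.15*-34.127 = 2.0386
y_raw = -0.9221 - 0.15*-14.9094 = 1.3143
Step 3: Project onto [-2, 2].
x_proj = clip(2.0386) = 2.0
y_proj = clip(1.3143) = 1.3143
Step 4: Evaluate f.
f(2.0, 1.3143) = 55.4633


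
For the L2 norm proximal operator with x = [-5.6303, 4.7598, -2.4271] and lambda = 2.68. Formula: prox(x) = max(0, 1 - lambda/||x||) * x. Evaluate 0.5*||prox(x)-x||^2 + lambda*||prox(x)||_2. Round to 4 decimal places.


Step 1: Compute ||x||.
||x|| = 7.7619
Step 2: Compute scaling factor.
scale = max(0, 1 - 2.68/7.7619) = 0.6547
Step 3: prox(x) = [-3.6863, 3.1163, -1.5891]
||prox(x)|| = 5.0819
Step 4: Proximal objective.
0.5*||prox-x||^2 = 3.5912
lambda*||prox|| = 13.6195
Total = 17.2106


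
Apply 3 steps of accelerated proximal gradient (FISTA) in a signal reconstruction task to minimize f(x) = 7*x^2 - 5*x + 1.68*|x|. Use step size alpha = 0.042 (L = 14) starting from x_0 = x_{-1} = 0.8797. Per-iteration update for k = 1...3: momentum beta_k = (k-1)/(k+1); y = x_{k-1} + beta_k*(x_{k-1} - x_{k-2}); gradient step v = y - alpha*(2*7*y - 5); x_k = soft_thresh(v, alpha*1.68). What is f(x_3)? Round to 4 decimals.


FISTA on f(x) = 7*x^2 - 5*x + 1.68*|x|
L = 14, alpha = 0.042
Iteration 1: beta = 0.0, y = 0.8797 + 0.0*(0.8797 - 0.8797) = 0.8797
  grad(y) = 7.3158, v = y - alpha*grad = 0.5724
  prox(v) = soft_thresh(0.5724, 0.0706) = 0.5019
Iteration 2: beta = 0.3333, y = 0.5019 + 0.3333*(0.5019 - 0.8797) = 0.3759
  grad(y) = 0.2631, v = y - alpha*grad = 0.3649
  prox(v) = soft_thresh(0.3649, 0.0706) = 0.2943
Iteration 3: beta = 0.5, y = 0.2943 + 0.5*(0.2943 - 0.5019) = 0.1905
  grad(y) = -2.3323, v = y - alpha*grad = 0.2885
  prox(v) = soft_thresh(0.2885, 0.0706) = 0.2179
f(x_3) = 7*0.2179^2 - 5*0.2179 + 1.68*|0.2179| = -0.3911


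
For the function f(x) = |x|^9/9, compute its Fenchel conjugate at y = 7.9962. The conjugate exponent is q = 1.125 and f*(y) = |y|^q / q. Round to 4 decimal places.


The conjugate exponent q satisfies 1/p + 1/q = 1.
p = 9, so q = 9/(9 - 1) = 1.125
|y|^q = 7.9962^1.125 = 10.3692
f*(7.9962) = 10.3692 / 1.125 = 9.217


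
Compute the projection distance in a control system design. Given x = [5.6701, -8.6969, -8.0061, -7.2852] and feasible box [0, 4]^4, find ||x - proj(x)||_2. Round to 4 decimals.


Project each component onto [0, 4].
clip(5.6701) = 4.0, clip(-8.6969) = 0.0, clip(-8.0061) = 0.0, clip(-7.2852) = 0.0
Projection = [4.0, 0.0, 0.0, 0.0]
Squared diffs: [2.7892, 75.6361, 64.0976, 53.0741]
Distance = sqrt(195.597) = 13.9856


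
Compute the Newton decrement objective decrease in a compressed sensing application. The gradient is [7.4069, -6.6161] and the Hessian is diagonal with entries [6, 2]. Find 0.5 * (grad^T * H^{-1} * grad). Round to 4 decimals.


Step 1: H is diagonal, so H^(-1) * g = [1.2345, -3.3081].
Step 2: g^T H^(-1) g = sum_i g_i^2 / H_ii
  = (7.4069)^2/6 + (-6.6161)^2/2
  = 9.1437 + 21.8864 = 31.0301
Step 3: Objective decrease = 0.5 * g^T H^(-1) g = 15.515


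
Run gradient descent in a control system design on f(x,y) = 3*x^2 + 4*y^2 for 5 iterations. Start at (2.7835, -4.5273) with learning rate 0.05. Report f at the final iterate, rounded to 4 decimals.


Gradient descent on f(x,y) = 3*x^2 + 4*y^2.
Starting point: (2.7835, -4.5273), alpha = 0.05
Step 1: grad_x = 2*3*2.7835 = 16.701, grad_y = 2*4*-4.5273 = -36.2184
  x_1 = 2.7835 - 0.05*16.701 = 1.9485
  y_1 = -4.5273 - 0.05*-36.2184 = -2.7164
Step 2: grad_x = 2*3*1.9485 = 11.6907, grad_y = 2*4*-2.7164 = -21.731
  x_2 = 1.9485 - 0.05*11.6907 = 1.3639
  y_2 = -2.7164 - 0.05*-21.731 = -1.6298
Step 3: grad_x = 2*3*1.3639 = 8.1835, grad_y = 2*4*-1.6298 = -13.0386
  x_3 = 1.3639 - 0.05*8.1835 = 0.9547
  y_3 = -1.6298 - 0.05*-13.0386 = -0.9779
Step 4: grad_x = 2*3*0.9547 = 5.7284, grad_y = 2*4*-0.9779 = -7.8232
  x_4 = 0.9547 - 0.05*5.7284 = 0.6683
  y_4 = -0.9779 - 0.05*-7.8232 = -0.5867
Step 5: grad_x = 2*3*0.6683 = 4.0099, grad_y = 2*4*-0.5867 = -4.6939
  x_5 = 0.6683 - 0.05*4.0099 = 0.4678
  y_5 = -0.5867 - 0.05*-4.6939 = -0.352
f(0.4678, -0.352) = 3*0.4678^2 + 4*(-0.352)^2 = 1.1523


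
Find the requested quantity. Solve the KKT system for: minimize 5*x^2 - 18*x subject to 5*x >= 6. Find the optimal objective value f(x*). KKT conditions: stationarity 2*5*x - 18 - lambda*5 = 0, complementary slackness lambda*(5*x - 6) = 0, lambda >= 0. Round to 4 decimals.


Step 1: Try lambda = 0 (constraint inactive).
Stationarity: 2*5*x - 18 = 0
x* = 18/(2*5) = 1.8
Check constraint: 5*1.8 = 9.0 >= 6 -- satisfied.
Step 2: Compute optimal value.
f(x*) = 5*1.8^2 - 18*1.8 = -16.2


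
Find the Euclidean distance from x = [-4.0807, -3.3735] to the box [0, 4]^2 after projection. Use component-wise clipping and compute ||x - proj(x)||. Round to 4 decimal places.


Project each component onto [0, 4].
clip(-4.0807) = 0.0, clip(-3.3735) = 0.0
Projection = [0.0, 0.0]
Squared diffs: [16.6521, 11.3805]
Distance = sqrt(28.0326) = 5.2946


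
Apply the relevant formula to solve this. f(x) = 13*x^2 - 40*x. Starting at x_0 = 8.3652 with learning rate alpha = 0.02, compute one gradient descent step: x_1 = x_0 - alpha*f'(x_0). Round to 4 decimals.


We compute the gradient at x_0 and apply the update.
f'(x) = 26*x - 40
f'(8.3652) = 26*8.3652 - 40 = 177.4952
x_1 = 8.3652 - 0.02*177.4952 = 4.8153


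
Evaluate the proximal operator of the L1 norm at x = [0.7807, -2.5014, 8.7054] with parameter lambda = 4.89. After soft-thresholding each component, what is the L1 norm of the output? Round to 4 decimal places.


Soft-thresholding with lambda = 4.89:
prox(0.7807) = sign(0.7807)*max(|0.7807| - 4.89, 0) = 0.0
prox(-2.5014) = sign(-2.5014)*max(|-2.5014| - 4.89, 0) = 0.0
prox(8.7054) = sign(8.7054)*max(|8.7054| - 4.89, 0) = 3.8154
prox(x) = [0.0, 0.0, 3.8154]
||prox(x)||_1 = 0.0 + 0.0 + 3.8154 = 3.8154


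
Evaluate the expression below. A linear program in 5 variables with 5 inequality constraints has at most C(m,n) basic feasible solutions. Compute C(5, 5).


Each vertex corresponds to some choice of n active constraints out of m, so the number of vertices is at most C(m, n) = m! / (n!(m-n)!).
m = 5, n = 5
Numerator: 5 * 4 * 3 * 2 * 1
Denominator: 5! = 120
C(5, 5) = 1


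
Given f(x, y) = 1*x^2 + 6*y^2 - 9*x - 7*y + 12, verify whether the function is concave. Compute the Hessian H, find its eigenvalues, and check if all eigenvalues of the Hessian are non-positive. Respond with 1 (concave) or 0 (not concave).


The Hessian of f(x,y) = 1*x^2 + 6*y^2 - 9*x - 7*y + 12 is:
H = [[2, 0], [0, 12]]
Trace = 2 + 12 = 14
Determinant = 2*12 - (0)^2 = 24
Discriminant = (14)^2 - 4*24 = 100.0
Eigenvalues: lambda_1 = 2.0, lambda_2 = 12.0
The function is not concave.

0


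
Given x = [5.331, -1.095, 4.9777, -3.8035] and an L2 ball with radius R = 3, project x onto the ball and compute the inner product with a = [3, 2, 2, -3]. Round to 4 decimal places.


Step 1: Compute ||x|| (intermediates to 6 decimals).
||x|| = sqrt(5.331^2 + (-1.095)^2 + 4.9777^2 + (-3.8035)^2) = 8.298355
Step 2: Project.
Since ||x|| > R, scale = R/||x|| = 3/8.298355 = 0.361517, proj(x) = scale * x
proj(x) = [1.927247, -0.395861, 1.799523, -1.37503]
Step 3: Dot product.
a^T * proj(x) = 3*1.927247 + 2*(-0.395861) + 2*1.799523 - 3*(-1.37503) = 12.7142


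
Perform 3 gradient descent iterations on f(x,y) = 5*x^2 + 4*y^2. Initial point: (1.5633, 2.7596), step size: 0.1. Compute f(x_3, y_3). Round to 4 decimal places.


Gradient descent on f(x,y) = 5*x^2 + 4*y^2.
Starting point: (1.5633, 2.7596), alpha = 0.1
Step 1: grad_x = 2*5*1.5633 = 15.633, grad_y = 2*4*2.7596 = 22.0768
  x_1 = 1.5633 - 0.1*15.633 = 0.0
  y_1 = 2.7596 - 0.1*22.0768 = 0.5519
Step 2: grad_x = 2*5*0.0 = 0.0, grad_y = 2*4*0.5519 = 4.4154
  x_2 = 0.0 - 0.1*0.0 = 0.0
  y_2 = 0.5519 - 0.1*4.4154 = 0.1104
Step 3: grad_x = 2*5*0.0 = 0.0, grad_y = 2*4*0.1104 = 0.8831
  x_3 = 0.0 - 0.1*0.0 = 0.0
  y_3 = 0.1104 - 0.1*0.8831 = 0.0221
f(0.0, 0.0221) = 5*0.0^2 + 4*0.0221^2 = 0.0019
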